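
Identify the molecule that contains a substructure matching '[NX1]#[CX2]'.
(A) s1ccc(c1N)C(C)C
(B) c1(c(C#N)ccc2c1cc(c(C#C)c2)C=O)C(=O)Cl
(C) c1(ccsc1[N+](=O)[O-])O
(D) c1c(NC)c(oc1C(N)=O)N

B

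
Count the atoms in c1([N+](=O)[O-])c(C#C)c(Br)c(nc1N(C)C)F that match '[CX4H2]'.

0

The query [CX4H2] means: sp3 carbon (X4) with exactly two hydrogens.
Check the 16 heavy atoms by environment: 1× n (aromatic, H0, X2) → no; 5× c (aromatic, H0, X3) → no; 1× F (H0, X1) → no; 1× N (charge +1, H0, X3) → no; 1× O (charge -1, H0, X1) → no; 1× O (H0, X1) → no; 1× Br (H0, X1) → no; 1× C (H0, X2) → no; 1× C (H1, X2) → no; 1× N (H0, X3) → no; 2× C (H3, X4) → no.
No environment satisfies the query, so 0 matching atoms.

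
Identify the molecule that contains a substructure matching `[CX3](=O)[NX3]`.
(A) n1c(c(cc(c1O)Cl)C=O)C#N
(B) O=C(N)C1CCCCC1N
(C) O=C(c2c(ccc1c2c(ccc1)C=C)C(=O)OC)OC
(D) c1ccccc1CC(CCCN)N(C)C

B

[CX3](=O)[NX3] describes a carbonyl carbon bonded to a trivalent nitrogen (an amide).
(A) has a nitrile (-C#N) but the nitrile N is NX1 (triple-bonded), not NX3.
(B) contains a primary amide (-C(=O)NH2), which satisfies every atom and bond constraint.
(C) has a methyl-ester group (-C(=O)OCH3) but the carbonyl is bonded to O, not to an NX3 nitrogen.
(D) has a primary amino group (-NH2) but the -NH2 is not attached to a carbonyl carbon.
So the answer is (B).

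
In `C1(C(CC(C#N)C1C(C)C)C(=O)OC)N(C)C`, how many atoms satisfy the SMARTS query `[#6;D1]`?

Check the 17 heavy atoms by environment: 6× C (D3) → no; 2× C (D2) → no; 5× C (D1) → match; 1× N (D1) → no; 1× O (D1) → no; 1× O (D2) → no; 1× N (D3) → no.
That gives 5 matching atoms.

5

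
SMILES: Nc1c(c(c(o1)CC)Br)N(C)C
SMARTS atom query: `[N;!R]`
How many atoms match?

2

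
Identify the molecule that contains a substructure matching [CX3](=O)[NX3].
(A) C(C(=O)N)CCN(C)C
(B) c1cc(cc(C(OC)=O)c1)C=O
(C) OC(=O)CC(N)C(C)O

[CX3](=O)[NX3] describes a carbonyl carbon bonded to a trivalent nitrogen (an amide).
(A) contains a primary amide (-C(=O)NH2), which satisfies every atom and bond constraint.
(B) has a methyl-ester group (-C(=O)OCH3) but the carbonyl is bonded to O, not to an NX3 nitrogen.
(C) has a primary amino group (-NH2) but the -NH2 is not attached to a carbonyl carbon.
So the answer is (A).

A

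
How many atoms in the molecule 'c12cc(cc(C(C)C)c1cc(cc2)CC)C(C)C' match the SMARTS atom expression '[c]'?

10

The query [c] means: lowercase c matches aromatic carbon only.
Check the 18 heavy atoms by environment: 10× c (aromatic) → match; 8× C → no.
That gives 10 matching atoms.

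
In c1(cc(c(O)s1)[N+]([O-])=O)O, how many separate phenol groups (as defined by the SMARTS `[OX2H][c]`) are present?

2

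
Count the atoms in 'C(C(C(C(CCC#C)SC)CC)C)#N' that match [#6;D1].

4

The query [#6;D1] means: carbon bonded to exactly one heavy atom.
Check the 14 heavy atoms by environment: 4× C (D1) → match; 3× C (D3) → no; 5× C (D2) → no; 1× S (D2) → no; 1× N (D1) → no.
That gives 4 matching atoms.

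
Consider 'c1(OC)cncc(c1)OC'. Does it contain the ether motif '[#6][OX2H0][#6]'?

Yes

The pattern [#6][OX2H0][#6] describes an aliphatic oxygen bridging two carbons with no H on the oxygen — an ether.
The molecule carries a methoxy ether (-OCH3), whose atoms satisfy every constraint of the query, so the pattern matches.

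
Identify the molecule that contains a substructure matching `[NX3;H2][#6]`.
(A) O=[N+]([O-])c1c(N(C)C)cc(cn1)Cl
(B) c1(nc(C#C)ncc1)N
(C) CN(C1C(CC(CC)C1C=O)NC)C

B

[NX3;H2][#6] describes a trivalent nitrogen with two H attached to carbon (a primary amine).
(A) has a nitro group (-[N+](=O)[O-]) but the nitrogen is [N+] with no H, not NX3H2.
(B) contains a primary amino group (-NH2), which satisfies every atom and bond constraint.
(C) has an N-methylamino group (-NHCH3) but the nitrogen bears two carbons and only one H (H1), not H2.
So the answer is (B).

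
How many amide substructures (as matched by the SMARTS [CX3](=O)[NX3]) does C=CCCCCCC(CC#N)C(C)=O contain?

[CX3](=O)[NX3] is the SMARTS for an amide: a carbonyl carbon bonded to a trivalent nitrogen.
The molecule has a nitrile (-C#N), but the nitrile N is NX1 (triple-bonded), not NX3; nothing else fits, so there are 0 matches.

0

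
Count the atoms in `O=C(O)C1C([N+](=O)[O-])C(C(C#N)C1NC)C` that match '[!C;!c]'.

The query [!C;!c] means: neither aliphatic nor aromatic carbon — same as [!#6].
Check the 16 heavy atoms by environment: 9× C → no; 1× N (charge +1) → match; 1× O (charge -1) → match; 3× O → match; 2× N → match.
Summing the matching environments: 1 + 1 + 3 + 2 = 7 matching atoms.

7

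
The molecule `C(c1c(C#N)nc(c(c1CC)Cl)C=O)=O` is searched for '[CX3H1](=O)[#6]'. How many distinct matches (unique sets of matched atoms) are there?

[CX3H1](=O)[#6] is the SMARTS for an aldehyde: an sp2 carbon with one H, double-bonded to O and single-bonded to carbon.
The molecule carries 2 separate instances of an aldehyde (-CHO) meeting every constraint; each maps to a distinct set of atoms, giving 2 matches.

2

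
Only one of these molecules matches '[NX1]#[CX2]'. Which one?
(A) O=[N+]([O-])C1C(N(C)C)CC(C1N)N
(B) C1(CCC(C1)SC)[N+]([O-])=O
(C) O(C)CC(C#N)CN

[NX1]#[CX2] describes a nitrogen triple-bonded to a two-connected carbon (a nitrile).
(A) has a primary amino group (-NH2) but the nitrogen is NX3 (three connections), not NX1 triple-bonded.
(B) has a nitro group (-[N+](=O)[O-]) but there is no C#N triple bond.
(C) contains a nitrile (-C#N), which satisfies every atom and bond constraint.
So the answer is (C).

C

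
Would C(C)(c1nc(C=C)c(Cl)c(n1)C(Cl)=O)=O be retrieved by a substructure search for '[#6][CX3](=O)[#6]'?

The pattern [#6][CX3](=O)[#6] describes a carbonyl carbon (no H) flanked by two carbons — a ketone.
The molecule carries an acetyl/ketone group (-C(=O)CH3), whose atoms satisfy every constraint of the query, so the pattern matches.

Yes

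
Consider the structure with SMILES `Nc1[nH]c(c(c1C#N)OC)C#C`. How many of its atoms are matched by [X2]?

The query [X2] means: any atom with exactly two total connections (bonds + H).
Check the 12 heavy atoms by environment: 1× n (aromatic, X3) → no; 4× c (aromatic, X3) → no; 1× O (X2) → match; 1× C (X4) → no; 3× C (X2) → match; 1× N (X1) → no; 1× N (X3) → no.
Summing the matching environments: 1 + 3 = 4 matching atoms.

4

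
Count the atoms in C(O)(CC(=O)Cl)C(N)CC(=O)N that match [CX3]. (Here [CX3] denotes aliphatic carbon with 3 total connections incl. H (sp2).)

2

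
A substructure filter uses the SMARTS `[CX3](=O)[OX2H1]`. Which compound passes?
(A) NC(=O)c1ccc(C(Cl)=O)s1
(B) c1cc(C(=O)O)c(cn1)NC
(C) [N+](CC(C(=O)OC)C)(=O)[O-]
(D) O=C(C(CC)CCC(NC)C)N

B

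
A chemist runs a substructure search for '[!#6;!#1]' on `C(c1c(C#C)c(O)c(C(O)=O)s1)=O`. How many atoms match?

5

Check the 13 heavy atoms by environment: 1× s (aromatic) → match; 4× c (aromatic) → no; 4× O → match; 4× C → no.
Summing the matching environments: 1 + 4 = 5 matching atoms.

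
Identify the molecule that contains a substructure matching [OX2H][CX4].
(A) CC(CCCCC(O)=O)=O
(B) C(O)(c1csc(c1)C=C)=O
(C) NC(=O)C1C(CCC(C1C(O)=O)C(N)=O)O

C

[OX2H][CX4] describes a hydroxyl oxygen bound to an sp3 (X4) carbon (an aliphatic alcohol).
(A) has a carboxylic acid group (-C(=O)OH) but the -OH is on a CX3 carbonyl carbon, not a CX4 carbon.
(B) has a carboxylic acid group (-C(=O)OH) but the -OH is on a CX3 carbonyl carbon, not a CX4 carbon.
(C) contains a hydroxyl group (-OH), which satisfies every atom and bond constraint.
So the answer is (C).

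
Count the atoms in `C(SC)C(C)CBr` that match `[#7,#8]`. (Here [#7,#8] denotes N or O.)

The query [#7,#8] means: nitrogen or oxygen (comma = OR).
Check the 7 heavy atoms by environment: 5× C → no; 1× S → no; 1× Br → no.
No environment satisfies the query, so 0 matching atoms.

0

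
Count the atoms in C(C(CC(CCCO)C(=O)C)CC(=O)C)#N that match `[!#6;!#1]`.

The query [!#6;!#1] means: not carbon and not hydrogen — any heteroatom.
Check the 16 heavy atoms by environment: 12× C → no; 1× N → match; 3× O → match.
Summing the matching environments: 1 + 3 = 4 matching atoms.

4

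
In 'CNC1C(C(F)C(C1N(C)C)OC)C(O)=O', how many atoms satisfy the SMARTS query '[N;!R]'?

2

The query [N;!R] means: aliphatic nitrogen not in a ring.
Check the 16 heavy atoms by environment: 5× C (in 5-ring) → no; 2× N (acyclic) → match; 5× C (acyclic) → no; 3× O (acyclic) → no; 1× F (acyclic) → no.
That gives 2 matching atoms.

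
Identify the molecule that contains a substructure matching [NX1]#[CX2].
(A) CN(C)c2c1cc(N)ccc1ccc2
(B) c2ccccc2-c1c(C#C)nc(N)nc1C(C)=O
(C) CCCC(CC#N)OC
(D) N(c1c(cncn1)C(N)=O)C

[NX1]#[CX2] describes a nitrogen triple-bonded to a two-connected carbon (a nitrile).
(A) has a primary amino group (-NH2) but the nitrogen is NX3 (three connections), not NX1 triple-bonded.
(B) has a primary amino group (-NH2) but the nitrogen is NX3 (three connections), not NX1 triple-bonded.
(C) contains a nitrile (-C#N), which satisfies every atom and bond constraint.
(D) has a primary amide (-C(=O)NH2) but the nitrogen is NX3, not NX1.
So the answer is (C).

C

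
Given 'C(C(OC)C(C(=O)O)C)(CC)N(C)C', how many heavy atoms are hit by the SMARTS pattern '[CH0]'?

Check the 14 heavy atoms by environment: 5× C (H3) → no; 3× C (H1) → no; 1× C (H2) → no; 1× C (H0) → match; 2× O (H0) → no; 1× O (H1) → no; 1× N (H0) → no.
That gives 1 matching atom.

1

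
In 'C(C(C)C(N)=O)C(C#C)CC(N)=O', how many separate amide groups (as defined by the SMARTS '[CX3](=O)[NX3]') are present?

2

[CX3](=O)[NX3] is the SMARTS for an amide: a carbonyl carbon bonded to a trivalent nitrogen.
The molecule carries 2 separate instances of a primary amide (-C(=O)NH2) meeting every constraint; each maps to a distinct set of atoms, giving 2 matches.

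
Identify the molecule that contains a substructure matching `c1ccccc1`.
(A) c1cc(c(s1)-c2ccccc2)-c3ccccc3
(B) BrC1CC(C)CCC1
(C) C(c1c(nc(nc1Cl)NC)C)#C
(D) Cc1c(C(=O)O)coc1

c1ccccc1 describes six aromatic carbons in a ring (a benzene ring).
(A) contains a phenyl ring, which satisfies every atom and bond constraint.
(B) has a methyl group (-CH3) but no six-membered all-carbon aromatic ring is present.
(C) has a methyl group (-CH3) but no six-membered all-carbon aromatic ring is present.
(D) has a methyl group (-CH3) but no six-membered all-carbon aromatic ring is present.
So the answer is (A).

A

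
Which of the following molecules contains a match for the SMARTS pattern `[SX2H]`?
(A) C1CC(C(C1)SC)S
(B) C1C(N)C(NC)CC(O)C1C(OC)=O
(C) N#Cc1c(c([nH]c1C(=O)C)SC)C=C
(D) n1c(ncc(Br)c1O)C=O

A

[SX2H] describes an aliphatic sulfur with two connections, one being H (a thiol).
(A) contains a thiol (-SH), which satisfies every atom and bond constraint.
(B) has a hydroxyl group (-OH) but it is an -OH, not an -SH.
(C) has a methylthio ether (-SCH3) but the sulfur has H0 (bonded to two carbons), not H1.
(D) has a hydroxyl group (-OH) but it is an -OH, not an -SH.
So the answer is (A).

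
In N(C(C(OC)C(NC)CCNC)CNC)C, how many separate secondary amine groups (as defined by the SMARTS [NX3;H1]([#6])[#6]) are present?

[NX3;H1]([#6])[#6] is the SMARTS for a secondary amine: a trivalent nitrogen with one H, bonded to two carbons.
The molecule carries 4 separate instances of an N-methylamino group (-NHCH3) meeting every constraint; each maps to a distinct set of atoms, giving 4 matches.

4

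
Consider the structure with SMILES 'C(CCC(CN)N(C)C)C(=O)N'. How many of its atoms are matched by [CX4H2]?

4

The query [CX4H2] means: sp3 carbon (X4) with exactly two hydrogens.
Check the 12 heavy atoms by environment: 4× C (H2, X4) → match; 1× C (H1, X4) → no; 1× C (H0, X3) → no; 1× O (H0, X1) → no; 2× N (H2, X3) → no; 1× N (H0, X3) → no; 2× C (H3, X4) → no.
That gives 4 matching atoms.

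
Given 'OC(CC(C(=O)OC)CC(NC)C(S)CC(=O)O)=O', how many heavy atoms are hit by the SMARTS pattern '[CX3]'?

The query [CX3] means: C with X3: aliphatic carbon with exactly 3 total connections.
Check the 19 heavy atoms by environment: 8× C (X4) → no; 1× S (X2) → no; 3× C (X3) → match; 3× O (X1) → no; 3× O (X2) → no; 1× N (X3) → no.
That gives 3 matching atoms.

3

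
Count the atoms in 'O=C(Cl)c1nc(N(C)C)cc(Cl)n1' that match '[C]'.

The query [C] means: uppercase C matches aliphatic (non-aromatic) carbon only.
Check the 13 heavy atoms by environment: 2× n (aromatic) → no; 4× c (aromatic) → no; 1× N → no; 3× C → match; 1× O → no; 2× Cl → no.
That gives 3 matching atoms.

3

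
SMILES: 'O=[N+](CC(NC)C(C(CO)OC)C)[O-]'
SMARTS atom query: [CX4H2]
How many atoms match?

Check the 14 heavy atoms by environment: 2× C (H2, X4) → match; 3× C (H1, X4) → no; 1× N (H1, X3) → no; 3× C (H3, X4) → no; 1× O (H1, X2) → no; 1× O (H0, X2) → no; 1× N (charge +1, H0, X3) → no; 1× O (charge -1, H0, X1) → no; 1× O (H0, X1) → no.
That gives 2 matching atoms.

2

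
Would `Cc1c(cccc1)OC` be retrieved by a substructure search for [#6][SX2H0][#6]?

No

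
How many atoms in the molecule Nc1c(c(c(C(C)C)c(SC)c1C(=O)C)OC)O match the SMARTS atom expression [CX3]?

1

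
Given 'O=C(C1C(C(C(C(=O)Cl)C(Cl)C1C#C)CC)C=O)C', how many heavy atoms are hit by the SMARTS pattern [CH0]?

The query [CH0] means: aliphatic carbon with no attached hydrogen.
Check the 19 heavy atoms by environment: 8× C (H1) → no; 1× C (H2) → no; 2× C (H3) → no; 3× C (H0) → match; 3× O (H0) → no; 2× Cl (H0) → no.
That gives 3 matching atoms.

3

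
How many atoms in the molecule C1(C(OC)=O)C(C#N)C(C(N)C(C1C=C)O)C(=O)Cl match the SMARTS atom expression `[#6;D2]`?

2

The query [#6;D2] means: any carbon bonded to exactly two heavy atoms.
Check the 19 heavy atoms by environment: 8× C (D3) → no; 2× C (D2) → match; 2× N (D1) → no; 3× O (D1) → no; 1× Cl (D1) → no; 1× O (D2) → no; 2× C (D1) → no.
That gives 2 matching atoms.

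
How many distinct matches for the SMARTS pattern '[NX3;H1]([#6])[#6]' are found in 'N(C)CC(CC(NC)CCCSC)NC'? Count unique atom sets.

3

[NX3;H1]([#6])[#6] is the SMARTS for a secondary amine: a trivalent nitrogen with one H, bonded to two carbons.
The molecule carries 3 separate instances of an N-methylamino group (-NHCH3) meeting every constraint; each maps to a distinct set of atoms, giving 3 matches.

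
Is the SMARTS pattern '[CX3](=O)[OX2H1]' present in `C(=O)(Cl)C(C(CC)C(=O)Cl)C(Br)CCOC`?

The pattern [CX3](=O)[OX2H1] describes an sp2 carbon double-bonded to O and single-bonded to an -OH oxygen — a carboxylic acid.
The closest candidate here is an acyl chloride (-C(=O)Cl), but the carbonyl is bonded to Cl, not to an -OH oxygen. No other fragment satisfies the full query, so there is no match.

No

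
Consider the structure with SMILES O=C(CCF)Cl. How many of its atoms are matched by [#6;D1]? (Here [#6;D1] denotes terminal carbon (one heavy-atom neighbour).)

Check the 6 heavy atoms by environment: 2× C (D2) → no; 1× F (D1) → no; 1× C (D3) → no; 1× O (D1) → no; 1× Cl (D1) → no.
No environment satisfies the query, so 0 matching atoms.

0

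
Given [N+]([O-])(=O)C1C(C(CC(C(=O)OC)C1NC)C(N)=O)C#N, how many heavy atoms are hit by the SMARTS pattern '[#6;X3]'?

The query [#6;X3] means: any carbon (aromatic or not) with three total connections.
Check the 20 heavy atoms by environment: 8× C (X4) → no; 1× C (X2) → no; 1× N (X1) → no; 1× N (charge +1, X3) → no; 1× O (charge -1, X1) → no; 3× O (X1) → no; 2× C (X3) → match; 1× O (X2) → no; 2× N (X3) → no.
That gives 2 matching atoms.

2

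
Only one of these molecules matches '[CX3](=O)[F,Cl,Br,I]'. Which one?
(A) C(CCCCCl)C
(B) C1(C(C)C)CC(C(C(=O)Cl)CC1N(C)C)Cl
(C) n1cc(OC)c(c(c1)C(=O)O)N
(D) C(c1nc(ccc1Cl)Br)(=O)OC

B

[CX3](=O)[F,Cl,Br,I] describes a carbonyl carbon bonded to a halogen (an acyl halide).
(A) has a chloro substituent but the Cl is not on a carbonyl carbon.
(B) contains an acyl chloride (-C(=O)Cl), which satisfies every atom and bond constraint.
(C) has a carboxylic acid group (-C(=O)OH) but the carbonyl is bonded to -OH, not to a halogen.
(D) has a methyl-ester group (-C(=O)OCH3) but the carbonyl is bonded to -O-C, not to a halogen.
So the answer is (B).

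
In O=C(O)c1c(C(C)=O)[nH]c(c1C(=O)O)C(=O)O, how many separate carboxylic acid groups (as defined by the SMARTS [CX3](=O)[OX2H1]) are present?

3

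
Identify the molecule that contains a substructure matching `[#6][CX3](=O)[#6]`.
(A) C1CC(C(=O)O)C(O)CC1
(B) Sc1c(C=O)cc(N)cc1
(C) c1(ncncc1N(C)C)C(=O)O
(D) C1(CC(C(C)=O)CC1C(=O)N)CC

D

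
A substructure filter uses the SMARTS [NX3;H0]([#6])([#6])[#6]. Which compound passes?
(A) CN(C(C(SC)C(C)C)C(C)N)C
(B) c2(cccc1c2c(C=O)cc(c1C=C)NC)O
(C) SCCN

A

[NX3;H0]([#6])([#6])[#6] describes a trivalent nitrogen with no H, bonded to three carbons (a tertiary amine).
(A) contains a dimethylamino group (-N(CH3)2), which satisfies every atom and bond constraint.
(B) has an N-methylamino group (-NHCH3) but the nitrogen still has one H (H1), not H0.
(C) has a primary amino group (-NH2) but the nitrogen has H2, not H0 with three carbons.
So the answer is (A).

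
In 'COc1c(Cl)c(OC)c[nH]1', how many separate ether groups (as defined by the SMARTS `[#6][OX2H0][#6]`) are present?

[#6][OX2H0][#6] is the SMARTS for an ether: an aliphatic oxygen bridging two carbons with no H on the oxygen.
The molecule carries 2 separate instances of a methoxy ether (-OCH3) meeting every constraint; each maps to a distinct set of atoms, giving 2 matches.

2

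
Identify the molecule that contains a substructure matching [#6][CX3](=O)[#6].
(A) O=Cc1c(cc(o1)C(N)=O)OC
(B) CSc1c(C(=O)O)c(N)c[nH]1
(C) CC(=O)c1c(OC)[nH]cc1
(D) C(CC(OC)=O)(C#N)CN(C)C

C

[#6][CX3](=O)[#6] describes a carbonyl carbon (no H) flanked by two carbons (a ketone).
(A) has a primary amide (-C(=O)NH2) but one neighbour of the carbonyl carbon is N, not C.
(B) has a carboxylic acid group (-C(=O)OH) but one neighbour of the carbonyl carbon is O, not C.
(C) contains an acetyl/ketone group (-C(=O)CH3), which satisfies every atom and bond constraint.
(D) has a methyl-ester group (-C(=O)OCH3) but one neighbour of the carbonyl carbon is O, not C.
So the answer is (C).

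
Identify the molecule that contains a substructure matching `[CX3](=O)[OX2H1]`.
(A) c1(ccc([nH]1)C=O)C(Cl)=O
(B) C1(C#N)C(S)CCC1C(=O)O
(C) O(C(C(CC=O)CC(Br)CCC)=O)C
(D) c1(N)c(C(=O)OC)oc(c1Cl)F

B

[CX3](=O)[OX2H1] describes an sp2 carbon double-bonded to O and single-bonded to an -OH oxygen (a carboxylic acid).
(A) has an aldehyde (-CHO) but there is no singly-bonded oxygen on the carbonyl carbon.
(B) contains a carboxylic acid group (-C(=O)OH), which satisfies every atom and bond constraint.
(C) has a methyl-ester group (-C(=O)OCH3) but the singly-bonded O has no H (OX2H0, not OX2H1).
(D) has a methyl-ester group (-C(=O)OCH3) but the singly-bonded O has no H (OX2H0, not OX2H1).
So the answer is (B).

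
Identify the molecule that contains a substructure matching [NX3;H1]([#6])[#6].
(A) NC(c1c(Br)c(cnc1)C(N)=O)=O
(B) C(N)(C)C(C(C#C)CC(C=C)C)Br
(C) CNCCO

[NX3;H1]([#6])[#6] describes a trivalent nitrogen with one H, bonded to two carbons (a secondary amine).
(A) has a primary amide (-C(=O)NH2) but the -C(=O)NH2 nitrogen has H2, not H1.
(B) has a primary amino group (-NH2) but the nitrogen has H2 and only one carbon neighbour.
(C) contains an N-methylamino group (-NHCH3), which satisfies every atom and bond constraint.
So the answer is (C).

C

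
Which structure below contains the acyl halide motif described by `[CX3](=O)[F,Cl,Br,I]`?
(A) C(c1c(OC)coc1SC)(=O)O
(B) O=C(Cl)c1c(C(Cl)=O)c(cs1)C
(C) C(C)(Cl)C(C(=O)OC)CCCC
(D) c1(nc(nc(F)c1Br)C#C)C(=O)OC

B

[CX3](=O)[F,Cl,Br,I] describes a carbonyl carbon bonded to a halogen (an acyl halide).
(A) has a carboxylic acid group (-C(=O)OH) but the carbonyl is bonded to -OH, not to a halogen.
(B) contains an acyl chloride (-C(=O)Cl), which satisfies every atom and bond constraint.
(C) has a methyl-ester group (-C(=O)OCH3) but the carbonyl is bonded to -O-C, not to a halogen.
(D) has a methyl-ester group (-C(=O)OCH3) but the carbonyl is bonded to -O-C, not to a halogen.
So the answer is (B).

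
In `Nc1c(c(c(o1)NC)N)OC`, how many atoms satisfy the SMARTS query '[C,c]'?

Check the 11 heavy atoms by environment: 1× o (aromatic) → no; 4× c (aromatic) → match; 3× N → no; 1× O → no; 2× C → match.
Summing the matching environments: 4 + 2 = 6 matching atoms.

6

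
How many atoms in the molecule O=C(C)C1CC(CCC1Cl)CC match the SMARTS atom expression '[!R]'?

6

Check the 12 heavy atoms by environment: 6× C (in 6-ring) → no; 1× Cl (acyclic) → match; 4× C (acyclic) → match; 1× O (acyclic) → match.
Summing the matching environments: 1 + 4 + 1 = 6 matching atoms.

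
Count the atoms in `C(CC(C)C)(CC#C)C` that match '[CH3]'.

3

The query [CH3] means: aliphatic carbon with exactly three hydrogens.
Check the 9 heavy atoms by environment: 2× C (H2) → no; 3× C (H1) → no; 3× C (H3) → match; 1× C (H0) → no.
That gives 3 matching atoms.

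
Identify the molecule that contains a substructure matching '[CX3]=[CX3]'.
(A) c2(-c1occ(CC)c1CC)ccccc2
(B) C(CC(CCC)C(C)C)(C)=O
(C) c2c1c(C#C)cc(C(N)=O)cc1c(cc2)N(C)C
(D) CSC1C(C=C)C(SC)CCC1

D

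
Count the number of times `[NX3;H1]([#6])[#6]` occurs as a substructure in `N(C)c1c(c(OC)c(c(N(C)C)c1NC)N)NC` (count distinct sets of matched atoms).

3

[NX3;H1]([#6])[#6] is the SMARTS for a secondary amine: a trivalent nitrogen with one H, bonded to two carbons.
The molecule carries 3 separate instances of an N-methylamino group (-NHCH3) meeting every constraint; each maps to a distinct set of atoms, giving 3 matches.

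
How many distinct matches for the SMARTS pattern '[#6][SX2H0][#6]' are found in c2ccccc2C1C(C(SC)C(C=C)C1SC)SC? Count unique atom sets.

[#6][SX2H0][#6] is the SMARTS for a thioether: an aliphatic sulfur bridging two carbons with no H on the sulfur.
The molecule carries 3 separate instances of a methylthio ether (-SCH3) meeting every constraint; each maps to a distinct set of atoms, giving 3 matches.

3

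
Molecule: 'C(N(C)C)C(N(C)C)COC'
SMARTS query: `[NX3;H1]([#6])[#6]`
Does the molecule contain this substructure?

The pattern [NX3;H1]([#6])[#6] describes a trivalent nitrogen with one H, bonded to two carbons — a secondary amine.
The closest candidate here is a dimethylamino group (-N(CH3)2), but the nitrogen has H0, not H1. No other fragment satisfies the full query, so there is no match.

No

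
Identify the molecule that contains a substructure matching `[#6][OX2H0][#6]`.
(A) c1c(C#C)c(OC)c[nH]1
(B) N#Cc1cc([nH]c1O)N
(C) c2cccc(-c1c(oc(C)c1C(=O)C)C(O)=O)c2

A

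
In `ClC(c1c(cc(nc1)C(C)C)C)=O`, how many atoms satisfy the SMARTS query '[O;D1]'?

Check the 13 heavy atoms by environment: 1× n (aromatic, D2) → no; 2× c (aromatic, D2) → no; 3× c (aromatic, D3) → no; 3× C (D1) → no; 2× C (D3) → no; 1× O (D1) → match; 1× Cl (D1) → no.
That gives 1 matching atom.

1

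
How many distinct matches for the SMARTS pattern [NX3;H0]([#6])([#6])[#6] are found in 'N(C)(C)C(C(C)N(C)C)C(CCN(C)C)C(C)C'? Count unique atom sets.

3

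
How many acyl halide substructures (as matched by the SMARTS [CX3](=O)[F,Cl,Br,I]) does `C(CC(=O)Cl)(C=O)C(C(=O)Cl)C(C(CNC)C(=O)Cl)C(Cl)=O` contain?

4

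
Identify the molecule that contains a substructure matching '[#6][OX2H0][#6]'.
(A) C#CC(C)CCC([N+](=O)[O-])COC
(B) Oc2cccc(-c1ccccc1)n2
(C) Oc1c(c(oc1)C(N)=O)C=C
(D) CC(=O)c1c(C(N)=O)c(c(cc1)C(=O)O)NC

A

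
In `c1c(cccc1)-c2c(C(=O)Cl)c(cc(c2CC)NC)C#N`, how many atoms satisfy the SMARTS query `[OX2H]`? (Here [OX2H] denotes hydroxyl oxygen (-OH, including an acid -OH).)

0

The query [OX2H] means: aliphatic oxygen with two connections, one of which is H — an -OH oxygen.
Check the 21 heavy atoms by environment: 6× c (aromatic, H0, X3) → no; 6× c (aromatic, H1, X3) → no; 1× C (H0, X3) → no; 1× O (H0, X1) → no; 1× Cl (H0, X1) → no; 1× C (H2, X4) → no; 2× C (H3, X4) → no; 1× C (H0, X2) → no; 1× N (H0, X1) → no; 1× N (H1, X3) → no.
No environment satisfies the query, so 0 matching atoms.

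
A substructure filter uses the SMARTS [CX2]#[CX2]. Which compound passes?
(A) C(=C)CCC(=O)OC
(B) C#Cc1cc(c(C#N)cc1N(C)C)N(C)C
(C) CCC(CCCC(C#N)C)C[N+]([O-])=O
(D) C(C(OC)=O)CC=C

B

[CX2]#[CX2] describes a carbon-carbon triple bond (an alkyne).
(A) has a vinyl group (-CH=CH2) but the C=C is a double bond; both carbons are CX3, not CX2.
(B) contains an ethynyl group (-C#CH), which satisfies every atom and bond constraint.
(C) has a nitrile (-C#N) but the triple bond is C#N, not C#C.
(D) has a vinyl group (-CH=CH2) but the C=C is a double bond; both carbons are CX3, not CX2.
So the answer is (B).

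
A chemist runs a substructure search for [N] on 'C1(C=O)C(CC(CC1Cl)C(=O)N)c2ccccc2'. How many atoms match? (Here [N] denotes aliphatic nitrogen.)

1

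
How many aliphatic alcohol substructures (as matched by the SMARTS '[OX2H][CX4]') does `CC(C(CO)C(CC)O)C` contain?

2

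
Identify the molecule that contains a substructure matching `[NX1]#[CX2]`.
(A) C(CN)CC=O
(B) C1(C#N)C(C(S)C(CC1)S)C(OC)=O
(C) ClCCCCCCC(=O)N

[NX1]#[CX2] describes a nitrogen triple-bonded to a two-connected carbon (a nitrile).
(A) has a primary amino group (-NH2) but the nitrogen is NX3 (three connections), not NX1 triple-bonded.
(B) contains a nitrile (-C#N), which satisfies every atom and bond constraint.
(C) has a primary amide (-C(=O)NH2) but the nitrogen is NX3, not NX1.
So the answer is (B).

B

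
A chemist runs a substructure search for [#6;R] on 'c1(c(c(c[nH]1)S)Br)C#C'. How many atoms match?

4

The query [#6;R] means: carbon that is part of a ring.
Check the 9 heavy atoms by environment: 1× n (aromatic, in 5-ring) → no; 4× c (aromatic, in 5-ring) → match; 1× S (acyclic) → no; 1× Br (acyclic) → no; 2× C (acyclic) → no.
That gives 4 matching atoms.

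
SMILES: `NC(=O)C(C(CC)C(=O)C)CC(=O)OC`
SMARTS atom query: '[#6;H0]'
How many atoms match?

3

The query [#6;H0] means: any carbon with no attached hydrogen.
Check the 15 heavy atoms by environment: 2× C (H2) → no; 2× C (H1) → no; 3× C (H0) → match; 4× O (H0) → no; 3× C (H3) → no; 1× N (H2) → no.
That gives 3 matching atoms.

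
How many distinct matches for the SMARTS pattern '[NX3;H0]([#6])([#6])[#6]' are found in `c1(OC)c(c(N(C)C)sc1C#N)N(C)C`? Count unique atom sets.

2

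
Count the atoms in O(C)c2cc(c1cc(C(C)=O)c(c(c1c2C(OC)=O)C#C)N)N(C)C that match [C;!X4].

4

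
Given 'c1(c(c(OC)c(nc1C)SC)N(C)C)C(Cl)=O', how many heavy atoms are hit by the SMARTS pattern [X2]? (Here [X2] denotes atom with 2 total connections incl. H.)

The query [X2] means: any atom with exactly two total connections (bonds + H).
Check the 17 heavy atoms by environment: 1× n (aromatic, X2) → match; 5× c (aromatic, X3) → no; 1× S (X2) → match; 5× C (X4) → no; 1× O (X2) → match; 1× C (X3) → no; 1× O (X1) → no; 1× Cl (X1) → no; 1× N (X3) → no.
Summing the matching environments: 1 + 1 + 1 = 3 matching atoms.

3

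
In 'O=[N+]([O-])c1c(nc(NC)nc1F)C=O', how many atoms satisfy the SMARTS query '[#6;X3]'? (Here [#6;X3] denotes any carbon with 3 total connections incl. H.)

5

The query [#6;X3] means: any carbon (aromatic or not) with three total connections.
Check the 14 heavy atoms by environment: 2× n (aromatic, X2) → no; 4× c (aromatic, X3) → match; 1× F (X1) → no; 1× C (X3) → match; 2× O (X1) → no; 1× N (X3) → no; 1× C (X4) → no; 1× N (charge +1, X3) → no; 1× O (charge -1, X1) → no.
Summing the matching environments: 4 + 1 = 5 matching atoms.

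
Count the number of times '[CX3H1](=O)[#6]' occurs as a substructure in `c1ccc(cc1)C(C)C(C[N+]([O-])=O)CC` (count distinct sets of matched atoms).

0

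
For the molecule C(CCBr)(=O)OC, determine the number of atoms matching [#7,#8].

2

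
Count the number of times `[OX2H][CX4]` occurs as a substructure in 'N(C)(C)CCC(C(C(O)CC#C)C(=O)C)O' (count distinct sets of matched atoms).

[OX2H][CX4] is the SMARTS for an aliphatic alcohol: a hydroxyl oxygen bound to an sp3 (X4) carbon.
The molecule carries 2 separate instances of a hydroxyl group (-OH) meeting every constraint; each maps to a distinct set of atoms, giving 2 matches.

2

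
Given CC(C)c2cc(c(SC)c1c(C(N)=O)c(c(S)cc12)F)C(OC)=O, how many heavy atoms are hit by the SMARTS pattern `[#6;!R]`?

Check the 24 heavy atoms by environment: 10× c (aromatic, in 6-ring) → no; 7× C (acyclic) → match; 3× O (acyclic) → no; 1× N (acyclic) → no; 2× S (acyclic) → no; 1× F (acyclic) → no.
That gives 7 matching atoms.

7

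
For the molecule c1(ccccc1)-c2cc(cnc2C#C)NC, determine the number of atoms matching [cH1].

The query [cH1] means: aromatic carbon bearing exactly one hydrogen.
Check the 16 heavy atoms by environment: 1× n (aromatic, H0) → no; 7× c (aromatic, H1) → match; 4× c (aromatic, H0) → no; 1× N (H1) → no; 1× C (H3) → no; 1× C (H0) → no; 1× C (H1) → no.
That gives 7 matching atoms.

7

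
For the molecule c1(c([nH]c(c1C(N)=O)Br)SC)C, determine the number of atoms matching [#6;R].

4

The query [#6;R] means: carbon that is part of a ring.
Check the 12 heavy atoms by environment: 1× n (aromatic, in 5-ring) → no; 4× c (aromatic, in 5-ring) → match; 1× Br (acyclic) → no; 1× S (acyclic) → no; 3× C (acyclic) → no; 1× O (acyclic) → no; 1× N (acyclic) → no.
That gives 4 matching atoms.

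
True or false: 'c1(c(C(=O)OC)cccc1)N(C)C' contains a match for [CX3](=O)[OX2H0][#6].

True

The pattern [CX3](=O)[OX2H0][#6] describes a carbonyl carbon bonded to an oxygen that is itself bonded to carbon (no H on that O) — an ester.
The molecule carries a methyl-ester group (-C(=O)OCH3), whose atoms satisfy every constraint of the query, so the pattern matches.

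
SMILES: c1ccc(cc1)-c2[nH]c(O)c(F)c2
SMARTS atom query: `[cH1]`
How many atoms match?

The query [cH1] means: aromatic carbon bearing exactly one hydrogen.
Check the 13 heavy atoms by environment: 1× n (aromatic, H1) → no; 4× c (aromatic, H0) → no; 6× c (aromatic, H1) → match; 1× F (H0) → no; 1× O (H1) → no.
That gives 6 matching atoms.

6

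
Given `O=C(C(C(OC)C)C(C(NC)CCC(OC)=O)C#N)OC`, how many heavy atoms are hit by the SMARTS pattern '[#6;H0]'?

Check the 21 heavy atoms by environment: 2× C (H2) → no; 4× C (H1) → no; 5× C (H3) → no; 3× C (H0) → match; 5× O (H0) → no; 1× N (H1) → no; 1× N (H0) → no.
That gives 3 matching atoms.

3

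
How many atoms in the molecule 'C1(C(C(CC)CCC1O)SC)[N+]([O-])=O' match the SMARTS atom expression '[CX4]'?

9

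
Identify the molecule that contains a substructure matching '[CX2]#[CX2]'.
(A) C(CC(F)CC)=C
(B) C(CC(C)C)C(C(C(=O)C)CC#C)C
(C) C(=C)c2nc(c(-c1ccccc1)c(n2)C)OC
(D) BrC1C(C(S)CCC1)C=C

[CX2]#[CX2] describes a carbon-carbon triple bond (an alkyne).
(A) has a vinyl group (-CH=CH2) but the C=C is a double bond; both carbons are CX3, not CX2.
(B) contains an ethynyl group (-C#CH), which satisfies every atom and bond constraint.
(C) has a vinyl group (-CH=CH2) but the C=C is a double bond; both carbons are CX3, not CX2.
(D) has a vinyl group (-CH=CH2) but the C=C is a double bond; both carbons are CX3, not CX2.
So the answer is (B).

B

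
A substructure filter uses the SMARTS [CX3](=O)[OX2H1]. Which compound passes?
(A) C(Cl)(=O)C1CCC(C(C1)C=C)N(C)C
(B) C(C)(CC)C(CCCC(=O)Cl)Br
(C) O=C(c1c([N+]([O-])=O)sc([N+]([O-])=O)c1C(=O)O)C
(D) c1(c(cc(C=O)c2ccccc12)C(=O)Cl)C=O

C

[CX3](=O)[OX2H1] describes an sp2 carbon double-bonded to O and single-bonded to an -OH oxygen (a carboxylic acid).
(A) has an acyl chloride (-C(=O)Cl) but the carbonyl is bonded to Cl, not to an -OH oxygen.
(B) has an acyl chloride (-C(=O)Cl) but the carbonyl is bonded to Cl, not to an -OH oxygen.
(C) contains a carboxylic acid group (-C(=O)OH), which satisfies every atom and bond constraint.
(D) has an aldehyde (-CHO) but there is no singly-bonded oxygen on the carbonyl carbon.
So the answer is (C).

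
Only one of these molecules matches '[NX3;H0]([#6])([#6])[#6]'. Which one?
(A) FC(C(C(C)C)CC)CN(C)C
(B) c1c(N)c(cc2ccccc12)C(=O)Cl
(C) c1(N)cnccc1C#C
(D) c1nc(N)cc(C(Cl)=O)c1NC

[NX3;H0]([#6])([#6])[#6] describes a trivalent nitrogen with no H, bonded to three carbons (a tertiary amine).
(A) contains a dimethylamino group (-N(CH3)2), which satisfies every atom and bond constraint.
(B) has a primary amino group (-NH2) but the nitrogen has H2, not H0 with three carbons.
(C) has a primary amino group (-NH2) but the nitrogen has H2, not H0 with three carbons.
(D) has an N-methylamino group (-NHCH3) but the nitrogen still has one H (H1), not H0.
So the answer is (A).

A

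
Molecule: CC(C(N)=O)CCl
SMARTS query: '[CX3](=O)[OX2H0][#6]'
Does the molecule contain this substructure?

No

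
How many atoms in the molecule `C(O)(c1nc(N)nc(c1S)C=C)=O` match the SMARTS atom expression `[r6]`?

6

The query [r6] means: r6 matches atoms in a six-membered ring.
Check the 13 heavy atoms by environment: 2× n (aromatic, in 6-ring) → match; 4× c (aromatic, in 6-ring) → match; 1× N (acyclic) → no; 1× S (acyclic) → no; 3× C (acyclic) → no; 2× O (acyclic) → no.
Summing the matching environments: 2 + 4 = 6 matching atoms.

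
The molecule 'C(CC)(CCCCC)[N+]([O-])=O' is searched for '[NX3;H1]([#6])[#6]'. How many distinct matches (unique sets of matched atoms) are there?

[NX3;H1]([#6])[#6] is the SMARTS for a secondary amine: a trivalent nitrogen with one H, bonded to two carbons.
No fragment in the molecule satisfies every constraint, giving 0 matches.

0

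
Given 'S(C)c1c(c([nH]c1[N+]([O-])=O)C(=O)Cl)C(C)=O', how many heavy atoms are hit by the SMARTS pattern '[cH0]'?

4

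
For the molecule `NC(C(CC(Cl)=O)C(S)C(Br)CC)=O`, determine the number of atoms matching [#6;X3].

2

The query [#6;X3] means: any carbon (aromatic or not) with three total connections.
Check the 14 heavy atoms by environment: 6× C (X4) → no; 1× Br (X1) → no; 2× C (X3) → match; 2× O (X1) → no; 1× Cl (X1) → no; 1× N (X3) → no; 1× S (X2) → no.
That gives 2 matching atoms.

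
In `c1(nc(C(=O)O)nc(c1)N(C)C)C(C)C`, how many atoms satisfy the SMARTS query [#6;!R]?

6

Check the 15 heavy atoms by environment: 2× n (aromatic, in 6-ring) → no; 4× c (aromatic, in 6-ring) → no; 6× C (acyclic) → match; 2× O (acyclic) → no; 1× N (acyclic) → no.
That gives 6 matching atoms.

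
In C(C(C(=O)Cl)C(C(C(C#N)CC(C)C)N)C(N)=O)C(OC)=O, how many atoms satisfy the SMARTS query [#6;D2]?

3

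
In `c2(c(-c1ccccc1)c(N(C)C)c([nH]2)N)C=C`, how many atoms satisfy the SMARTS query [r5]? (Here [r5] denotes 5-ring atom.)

5

The query [r5] means: r5 matches atoms in a five-membered ring.
Check the 17 heavy atoms by environment: 1× n (aromatic, in 5-ring) → match; 4× c (aromatic, in 5-ring) → match; 4× C (acyclic) → no; 2× N (acyclic) → no; 6× c (aromatic, in 6-ring) → no.
Summing the matching environments: 1 + 4 = 5 matching atoms.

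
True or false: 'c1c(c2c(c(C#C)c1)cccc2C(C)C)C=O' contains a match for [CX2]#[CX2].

True

The pattern [CX2]#[CX2] describes a carbon-carbon triple bond — an alkyne.
The molecule carries an ethynyl group (-C#CH), whose atoms satisfy every constraint of the query, so the pattern matches.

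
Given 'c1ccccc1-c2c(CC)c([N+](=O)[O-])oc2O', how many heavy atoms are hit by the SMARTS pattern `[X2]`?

2

The query [X2] means: any atom with exactly two total connections (bonds + H).
Check the 17 heavy atoms by environment: 1× o (aromatic, X2) → match; 10× c (aromatic, X3) → no; 2× C (X4) → no; 1× O (X2) → match; 1× N (charge +1, X3) → no; 1× O (charge -1, X1) → no; 1× O (X1) → no.
Summing the matching environments: 1 + 1 = 2 matching atoms.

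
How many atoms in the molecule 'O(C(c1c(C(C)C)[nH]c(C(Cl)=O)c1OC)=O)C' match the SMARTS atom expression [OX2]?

The query [OX2] means: aliphatic oxygen with two total connections — ether, hydroxyl, or ester single-bond O.
Check the 17 heavy atoms by environment: 1× n (aromatic, X3) → no; 4× c (aromatic, X3) → no; 5× C (X4) → no; 2× C (X3) → no; 2× O (X1) → no; 2× O (X2) → match; 1× Cl (X1) → no.
That gives 2 matching atoms.

2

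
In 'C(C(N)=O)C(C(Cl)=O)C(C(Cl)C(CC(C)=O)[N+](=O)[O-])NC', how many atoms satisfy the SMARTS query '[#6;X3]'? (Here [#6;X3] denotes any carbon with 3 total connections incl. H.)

3

The query [#6;X3] means: any carbon (aromatic or not) with three total connections.
Check the 21 heavy atoms by environment: 8× C (X4) → no; 3× C (X3) → match; 4× O (X1) → no; 2× N (X3) → no; 2× Cl (X1) → no; 1× N (charge +1, X3) → no; 1× O (charge -1, X1) → no.
That gives 3 matching atoms.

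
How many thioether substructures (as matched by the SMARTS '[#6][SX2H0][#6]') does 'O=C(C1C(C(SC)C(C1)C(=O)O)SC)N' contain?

[#6][SX2H0][#6] is the SMARTS for a thioether: an aliphatic sulfur bridging two carbons with no H on the sulfur.
The molecule carries 2 separate instances of a methylthio ether (-SCH3) meeting every constraint; each maps to a distinct set of atoms, giving 2 matches.

2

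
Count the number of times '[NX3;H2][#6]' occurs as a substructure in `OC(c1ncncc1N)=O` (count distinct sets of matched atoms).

[NX3;H2][#6] is the SMARTS for a primary amine: a trivalent nitrogen with two H attached to carbon.
Exactly one fragment in the molecule meets all constraints, giving 1 match.

1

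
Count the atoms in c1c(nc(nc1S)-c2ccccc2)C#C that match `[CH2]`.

0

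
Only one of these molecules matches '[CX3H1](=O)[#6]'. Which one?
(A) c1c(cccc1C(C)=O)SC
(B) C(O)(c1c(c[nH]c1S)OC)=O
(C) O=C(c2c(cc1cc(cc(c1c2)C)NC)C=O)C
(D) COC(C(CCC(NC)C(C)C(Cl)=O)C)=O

[CX3H1](=O)[#6] describes an sp2 carbon with one H, double-bonded to O and single-bonded to carbon (an aldehyde).
(A) has an acetyl/ketone group (-C(=O)CH3) but the carbonyl carbon has H0 (two carbon neighbours), not H1.
(B) has a carboxylic acid group (-C(=O)OH) but the carbonyl carbon has H0 and is bonded to O, not H1.
(C) contains an aldehyde (-CHO), which satisfies every atom and bond constraint.
(D) has a methyl-ester group (-C(=O)OCH3) but the carbonyl carbon has H0, not H1.
So the answer is (C).

C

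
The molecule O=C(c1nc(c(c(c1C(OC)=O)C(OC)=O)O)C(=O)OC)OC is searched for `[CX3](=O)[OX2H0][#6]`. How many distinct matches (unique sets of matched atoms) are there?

4

[CX3](=O)[OX2H0][#6] is the SMARTS for an ester: a carbonyl carbon bonded to an oxygen that is itself bonded to carbon (no H on that O).
The molecule carries 4 separate instances of a methyl-ester group (-C(=O)OCH3) meeting every constraint; each maps to a distinct set of atoms, giving 4 matches.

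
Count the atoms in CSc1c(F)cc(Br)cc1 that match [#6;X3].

6

The query [#6;X3] means: any carbon (aromatic or not) with three total connections.
Check the 10 heavy atoms by environment: 6× c (aromatic, X3) → match; 1× F (X1) → no; 1× S (X2) → no; 1× C (X4) → no; 1× Br (X1) → no.
That gives 6 matching atoms.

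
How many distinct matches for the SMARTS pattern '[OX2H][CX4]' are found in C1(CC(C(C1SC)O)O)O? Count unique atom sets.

[OX2H][CX4] is the SMARTS for an aliphatic alcohol: a hydroxyl oxygen bound to an sp3 (X4) carbon.
The molecule carries 3 separate instances of a hydroxyl group (-OH) meeting every constraint; each maps to a distinct set of atoms, giving 3 matches.

3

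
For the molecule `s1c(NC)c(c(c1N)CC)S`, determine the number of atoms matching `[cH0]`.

Check the 11 heavy atoms by environment: 1× s (aromatic, H0) → no; 4× c (aromatic, H0) → match; 1× N (H1) → no; 2× C (H3) → no; 1× N (H2) → no; 1× C (H2) → no; 1× S (H1) → no.
That gives 4 matching atoms.

4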